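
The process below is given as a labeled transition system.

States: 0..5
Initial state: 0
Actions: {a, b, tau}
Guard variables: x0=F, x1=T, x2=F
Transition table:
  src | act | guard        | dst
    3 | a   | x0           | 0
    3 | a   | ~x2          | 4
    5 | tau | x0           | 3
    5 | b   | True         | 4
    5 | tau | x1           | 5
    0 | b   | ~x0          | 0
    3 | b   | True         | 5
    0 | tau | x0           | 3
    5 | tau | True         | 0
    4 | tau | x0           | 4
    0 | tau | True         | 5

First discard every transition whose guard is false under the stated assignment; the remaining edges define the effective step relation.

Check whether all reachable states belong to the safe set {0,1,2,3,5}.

Answer: INVARIANT VIOLATED at state 4

Analysis:
Allowed set {0,1,2,3,5}
R = {0,4,5}
  0: ✓
  4: ✗ unsafe
  5: ✓
counterexample path to 4: tau·b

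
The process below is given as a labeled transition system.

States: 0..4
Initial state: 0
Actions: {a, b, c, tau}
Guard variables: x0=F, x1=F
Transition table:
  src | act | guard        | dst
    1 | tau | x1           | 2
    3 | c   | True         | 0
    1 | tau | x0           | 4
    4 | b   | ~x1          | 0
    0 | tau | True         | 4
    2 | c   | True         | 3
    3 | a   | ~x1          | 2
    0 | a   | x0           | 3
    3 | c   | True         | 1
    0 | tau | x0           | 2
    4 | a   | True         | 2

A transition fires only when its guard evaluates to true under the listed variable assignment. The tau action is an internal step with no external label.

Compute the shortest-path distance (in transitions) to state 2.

Layered search for 2:
  depth 0: {0}
  depth 1: {4}
  depth 2: {2}
first hit 2 at d=2 via tau·a

Answer: 2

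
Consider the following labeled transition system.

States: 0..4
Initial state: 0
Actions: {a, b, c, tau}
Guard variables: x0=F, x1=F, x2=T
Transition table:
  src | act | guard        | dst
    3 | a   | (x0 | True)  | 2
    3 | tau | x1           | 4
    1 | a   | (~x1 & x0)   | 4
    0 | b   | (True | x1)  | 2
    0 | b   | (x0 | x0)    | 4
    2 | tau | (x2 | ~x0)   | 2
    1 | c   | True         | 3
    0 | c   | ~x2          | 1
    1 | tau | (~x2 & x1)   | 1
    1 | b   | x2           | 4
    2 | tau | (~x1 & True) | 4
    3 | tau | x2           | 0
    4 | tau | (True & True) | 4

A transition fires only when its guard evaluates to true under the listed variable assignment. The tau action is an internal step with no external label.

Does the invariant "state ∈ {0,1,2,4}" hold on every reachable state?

Answer: INVARIANT HOLDS

Working:
Inv-set: {0,1,2,4}
R = {0,2,4}
  0: safe
  2: safe
  4: safe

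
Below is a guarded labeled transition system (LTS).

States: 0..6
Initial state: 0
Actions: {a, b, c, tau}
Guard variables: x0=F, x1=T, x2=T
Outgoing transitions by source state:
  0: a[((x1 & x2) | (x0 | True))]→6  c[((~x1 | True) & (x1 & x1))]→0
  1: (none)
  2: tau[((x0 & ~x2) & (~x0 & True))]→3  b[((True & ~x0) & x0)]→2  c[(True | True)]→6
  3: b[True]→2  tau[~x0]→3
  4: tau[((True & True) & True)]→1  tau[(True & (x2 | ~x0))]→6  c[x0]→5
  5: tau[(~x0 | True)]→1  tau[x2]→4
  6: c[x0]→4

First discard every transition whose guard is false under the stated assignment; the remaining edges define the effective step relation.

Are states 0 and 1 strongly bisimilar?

Refine partition for ~:
  P[0] = {{0,1,2,3,4,5,6}}
  P[1] = {{0},{1,6},{2},{3},{4,5}}
  P[2] = {{0},{1,6},{2},{3},{4},{5}}
6 equivalence class(es) (converged in 3)
[0]={0}  [1]={1,6}

Answer: NOT BISIMILAR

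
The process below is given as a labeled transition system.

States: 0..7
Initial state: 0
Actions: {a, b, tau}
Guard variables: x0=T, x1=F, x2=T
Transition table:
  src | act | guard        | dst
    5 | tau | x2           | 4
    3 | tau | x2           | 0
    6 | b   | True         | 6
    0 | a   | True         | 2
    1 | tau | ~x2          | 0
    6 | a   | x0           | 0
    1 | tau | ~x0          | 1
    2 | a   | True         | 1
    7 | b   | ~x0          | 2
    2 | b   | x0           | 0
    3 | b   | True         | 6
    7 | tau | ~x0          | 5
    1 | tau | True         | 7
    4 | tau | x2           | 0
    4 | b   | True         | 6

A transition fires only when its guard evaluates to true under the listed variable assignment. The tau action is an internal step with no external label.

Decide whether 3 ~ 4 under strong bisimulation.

Answer: BISIMILAR

Analysis:
Refine partition for ~:
  P[0] = {{0,1,2,3,4,5,6,7}}
  P[1] = {{0},{1,5},{2,6},{3,4},{7}}
  P[2] = {{0},{1},{2},{3,4},{5},{6},{7}}
7 equivalence class(es) (converged in 3)
class of 3: {3,4}; class of 4: {3,4}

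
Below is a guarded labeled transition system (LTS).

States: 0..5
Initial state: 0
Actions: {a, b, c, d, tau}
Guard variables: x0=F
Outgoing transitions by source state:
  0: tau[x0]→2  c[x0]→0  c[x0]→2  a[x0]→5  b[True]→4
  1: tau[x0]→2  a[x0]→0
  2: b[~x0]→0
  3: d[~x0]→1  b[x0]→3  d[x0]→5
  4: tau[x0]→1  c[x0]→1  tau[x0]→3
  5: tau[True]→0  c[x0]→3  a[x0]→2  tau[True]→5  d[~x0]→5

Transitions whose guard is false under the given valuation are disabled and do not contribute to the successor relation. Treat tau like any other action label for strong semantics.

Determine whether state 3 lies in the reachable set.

Guard filter leaves 6 enabled edge(s).
Layer 0: {0}
Layer 1: {4}  now seen {0,4}
Reachable = {0,4}

Answer: UNREACHABLE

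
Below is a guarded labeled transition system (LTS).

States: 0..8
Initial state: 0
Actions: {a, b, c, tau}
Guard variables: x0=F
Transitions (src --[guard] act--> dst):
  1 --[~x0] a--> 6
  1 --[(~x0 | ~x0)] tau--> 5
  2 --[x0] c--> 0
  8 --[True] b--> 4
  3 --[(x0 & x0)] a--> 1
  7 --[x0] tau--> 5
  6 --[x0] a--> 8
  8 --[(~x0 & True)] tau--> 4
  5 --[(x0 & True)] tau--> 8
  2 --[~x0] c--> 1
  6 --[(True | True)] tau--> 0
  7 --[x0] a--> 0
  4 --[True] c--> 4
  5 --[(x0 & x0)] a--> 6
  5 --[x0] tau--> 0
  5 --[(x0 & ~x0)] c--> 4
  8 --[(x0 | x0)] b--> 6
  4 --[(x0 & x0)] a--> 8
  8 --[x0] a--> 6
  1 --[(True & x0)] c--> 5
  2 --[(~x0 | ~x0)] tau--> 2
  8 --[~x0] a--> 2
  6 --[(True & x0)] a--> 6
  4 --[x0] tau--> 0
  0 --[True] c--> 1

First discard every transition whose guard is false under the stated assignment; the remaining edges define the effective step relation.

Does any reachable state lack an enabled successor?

Answer: DEADLOCK at state 5

Analysis:
Reachable = {0,1,5,6}
  0: c→1  [1 out]
  1: a→6  tau→5  [2 out]
  5: ∅  [no exit]
  6: tau→0  [1 out]
Path to 5: c·tau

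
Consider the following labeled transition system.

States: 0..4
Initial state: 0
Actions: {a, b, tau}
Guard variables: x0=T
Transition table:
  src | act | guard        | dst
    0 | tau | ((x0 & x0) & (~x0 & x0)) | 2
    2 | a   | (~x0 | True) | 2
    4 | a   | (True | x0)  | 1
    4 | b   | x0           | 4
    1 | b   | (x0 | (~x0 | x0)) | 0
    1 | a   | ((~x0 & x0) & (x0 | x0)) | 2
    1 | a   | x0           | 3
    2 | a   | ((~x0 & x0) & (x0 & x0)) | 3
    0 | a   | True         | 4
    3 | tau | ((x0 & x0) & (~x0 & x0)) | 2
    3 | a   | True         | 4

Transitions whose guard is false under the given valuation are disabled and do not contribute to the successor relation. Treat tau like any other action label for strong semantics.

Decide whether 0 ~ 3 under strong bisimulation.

Refine partition for ~:
  round 0: {{0,1,2,3,4}}
  round 1: {{0,2,3},{1,4}}
  round 2: {{0,3},{1},{2},{4}}
stable after 3 split(s): 4 block(s)
0∈{0,3}, 3∈{0,3}

Answer: BISIMILAR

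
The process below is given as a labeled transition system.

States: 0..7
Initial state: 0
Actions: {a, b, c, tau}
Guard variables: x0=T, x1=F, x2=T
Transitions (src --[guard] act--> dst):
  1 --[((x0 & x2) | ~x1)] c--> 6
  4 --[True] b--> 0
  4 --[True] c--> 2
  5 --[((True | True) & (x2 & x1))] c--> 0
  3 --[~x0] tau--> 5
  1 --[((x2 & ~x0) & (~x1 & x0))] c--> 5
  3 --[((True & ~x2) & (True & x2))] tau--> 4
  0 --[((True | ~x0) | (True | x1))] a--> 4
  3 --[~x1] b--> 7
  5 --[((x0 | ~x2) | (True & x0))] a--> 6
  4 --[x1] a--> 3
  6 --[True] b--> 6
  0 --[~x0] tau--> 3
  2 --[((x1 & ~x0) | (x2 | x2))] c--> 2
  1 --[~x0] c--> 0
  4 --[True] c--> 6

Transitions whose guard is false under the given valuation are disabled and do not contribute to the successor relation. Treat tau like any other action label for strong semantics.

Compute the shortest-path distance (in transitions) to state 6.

Breadth-first toward 6:
  L0 = {0}
  L1 = {4}
  L2 = {2,6}
depth(6)=2, e.g. a·c

Answer: 2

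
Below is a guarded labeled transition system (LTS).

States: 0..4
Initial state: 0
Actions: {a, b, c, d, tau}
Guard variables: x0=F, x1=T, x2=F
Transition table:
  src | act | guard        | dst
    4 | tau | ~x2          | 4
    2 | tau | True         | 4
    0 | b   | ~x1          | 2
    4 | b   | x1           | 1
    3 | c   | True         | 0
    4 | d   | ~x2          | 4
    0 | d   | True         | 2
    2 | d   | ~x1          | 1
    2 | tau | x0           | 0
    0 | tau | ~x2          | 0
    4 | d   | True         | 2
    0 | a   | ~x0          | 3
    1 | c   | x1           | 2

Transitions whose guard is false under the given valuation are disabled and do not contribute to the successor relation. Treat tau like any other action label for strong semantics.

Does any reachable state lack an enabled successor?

Reachable = {0,1,2,3,4}
  0: a→3  d→2  tau→0  [3 out]
  1: c→2  [1 out]
  2: tau→4  [1 out]
  3: c→0  [1 out]
  4: b→1  d→2  d→4  tau→4  [4 out]

Answer: DEADLOCK-FREE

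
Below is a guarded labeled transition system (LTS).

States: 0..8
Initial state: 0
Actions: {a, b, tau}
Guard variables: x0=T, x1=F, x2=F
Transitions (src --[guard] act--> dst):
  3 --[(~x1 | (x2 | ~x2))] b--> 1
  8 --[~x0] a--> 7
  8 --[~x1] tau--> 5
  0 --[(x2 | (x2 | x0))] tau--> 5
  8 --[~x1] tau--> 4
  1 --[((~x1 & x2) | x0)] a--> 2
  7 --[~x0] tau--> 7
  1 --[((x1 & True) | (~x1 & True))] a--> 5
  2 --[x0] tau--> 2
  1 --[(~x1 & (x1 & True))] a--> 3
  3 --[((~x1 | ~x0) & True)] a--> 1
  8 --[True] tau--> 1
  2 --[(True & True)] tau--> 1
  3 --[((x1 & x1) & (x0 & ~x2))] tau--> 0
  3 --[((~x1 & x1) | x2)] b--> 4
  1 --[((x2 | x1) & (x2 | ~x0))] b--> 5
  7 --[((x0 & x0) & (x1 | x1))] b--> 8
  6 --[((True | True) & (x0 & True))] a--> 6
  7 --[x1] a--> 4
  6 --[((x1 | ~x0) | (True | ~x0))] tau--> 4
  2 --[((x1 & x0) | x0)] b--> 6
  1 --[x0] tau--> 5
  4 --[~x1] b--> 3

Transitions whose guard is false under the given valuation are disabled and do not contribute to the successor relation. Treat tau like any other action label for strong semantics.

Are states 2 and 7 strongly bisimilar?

Answer: NOT BISIMILAR

Working:
Bisimulation quotient by refinement:
  π0 = {{0,1,2,3,4,5,6,7,8}}
  π1 = {{0,8},{1,6},{2},{3},{4},{5,7}}
  π2 = {{0},{1},{2},{3},{4},{5,7},{6},{8}}
8 equivalence class(es) (converged in 3)
class of 2: {2}; class of 7: {5,7}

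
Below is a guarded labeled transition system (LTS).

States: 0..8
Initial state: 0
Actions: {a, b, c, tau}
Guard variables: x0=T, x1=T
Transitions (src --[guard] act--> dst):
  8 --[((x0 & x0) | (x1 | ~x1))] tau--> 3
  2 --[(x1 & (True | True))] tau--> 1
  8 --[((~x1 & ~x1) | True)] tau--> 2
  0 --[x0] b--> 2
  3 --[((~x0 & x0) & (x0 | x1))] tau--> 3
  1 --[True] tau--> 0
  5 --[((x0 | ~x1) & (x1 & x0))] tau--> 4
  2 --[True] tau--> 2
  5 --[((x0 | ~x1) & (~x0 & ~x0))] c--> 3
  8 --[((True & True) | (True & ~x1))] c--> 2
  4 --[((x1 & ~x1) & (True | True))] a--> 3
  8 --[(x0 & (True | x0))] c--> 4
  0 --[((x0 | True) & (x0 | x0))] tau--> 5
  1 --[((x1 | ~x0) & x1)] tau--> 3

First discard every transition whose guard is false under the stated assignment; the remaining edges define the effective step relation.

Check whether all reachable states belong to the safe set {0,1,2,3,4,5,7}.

Safe = {0,1,2,3,4,5,7}
Reachable = {0,1,2,3,4,5}
  0: ok
  1: ok
  2: ok
  3: ok
  4: ok
  5: ok

Answer: INVARIANT HOLDS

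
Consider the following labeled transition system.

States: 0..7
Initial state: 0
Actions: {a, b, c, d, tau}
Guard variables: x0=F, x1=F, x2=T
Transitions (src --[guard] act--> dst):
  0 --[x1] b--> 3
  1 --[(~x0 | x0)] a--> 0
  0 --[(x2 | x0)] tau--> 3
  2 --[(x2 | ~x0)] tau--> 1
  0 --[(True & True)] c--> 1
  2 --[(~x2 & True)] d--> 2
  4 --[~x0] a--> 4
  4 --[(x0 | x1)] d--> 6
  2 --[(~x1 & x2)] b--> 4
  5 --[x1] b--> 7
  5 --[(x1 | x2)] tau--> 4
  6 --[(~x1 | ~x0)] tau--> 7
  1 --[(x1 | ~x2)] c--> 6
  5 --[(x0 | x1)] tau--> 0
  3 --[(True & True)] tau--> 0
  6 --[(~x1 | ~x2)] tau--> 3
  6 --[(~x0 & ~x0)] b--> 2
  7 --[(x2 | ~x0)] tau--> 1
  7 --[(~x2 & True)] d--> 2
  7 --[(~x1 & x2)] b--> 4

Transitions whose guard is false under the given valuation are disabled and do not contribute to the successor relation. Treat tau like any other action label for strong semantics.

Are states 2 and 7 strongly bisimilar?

Compute ~ classes (split until stable):
  round 0: {{0,1,2,3,4,5,6,7}}
  round 1: {{0},{1,4},{2,6,7},{3,5}}
  round 2: {{0},{1},{2,7},{3},{4},{5},{6}}
7 equivalence class(es) (converged in 3)
2∈{2,7}, 7∈{2,7}

Answer: BISIMILAR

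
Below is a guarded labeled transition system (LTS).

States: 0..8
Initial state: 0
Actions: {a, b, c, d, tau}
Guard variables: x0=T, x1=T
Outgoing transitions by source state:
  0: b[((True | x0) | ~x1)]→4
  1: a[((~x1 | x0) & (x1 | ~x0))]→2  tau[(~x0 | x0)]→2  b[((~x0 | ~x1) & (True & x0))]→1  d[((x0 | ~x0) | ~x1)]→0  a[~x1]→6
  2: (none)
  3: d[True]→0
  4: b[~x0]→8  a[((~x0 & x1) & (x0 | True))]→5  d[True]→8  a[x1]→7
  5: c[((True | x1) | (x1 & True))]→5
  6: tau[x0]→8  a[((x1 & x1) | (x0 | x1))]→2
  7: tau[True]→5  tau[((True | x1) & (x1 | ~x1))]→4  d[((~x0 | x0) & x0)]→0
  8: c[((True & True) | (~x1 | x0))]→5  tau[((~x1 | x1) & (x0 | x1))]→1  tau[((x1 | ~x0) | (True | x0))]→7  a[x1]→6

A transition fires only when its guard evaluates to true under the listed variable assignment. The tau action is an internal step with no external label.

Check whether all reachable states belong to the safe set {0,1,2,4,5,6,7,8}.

Answer: INVARIANT HOLDS

Analysis:
Safe = {0,1,2,4,5,6,7,8}
Reach set: {0,1,2,4,5,6,7,8}
  0: ok
  1: ok
  2: ok
  4: ok
  5: ok
  6: ok
  7: ok
  8: ok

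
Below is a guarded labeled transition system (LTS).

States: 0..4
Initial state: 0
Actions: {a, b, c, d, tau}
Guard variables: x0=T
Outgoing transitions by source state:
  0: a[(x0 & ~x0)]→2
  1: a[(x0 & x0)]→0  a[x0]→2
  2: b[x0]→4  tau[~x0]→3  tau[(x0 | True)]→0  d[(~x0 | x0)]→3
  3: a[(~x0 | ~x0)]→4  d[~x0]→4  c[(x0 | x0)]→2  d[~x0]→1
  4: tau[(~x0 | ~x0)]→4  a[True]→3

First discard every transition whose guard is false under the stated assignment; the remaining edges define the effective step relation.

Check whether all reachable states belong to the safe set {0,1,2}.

Inv-set: {0,1,2}
R = {0}
  0: safe

Answer: INVARIANT HOLDS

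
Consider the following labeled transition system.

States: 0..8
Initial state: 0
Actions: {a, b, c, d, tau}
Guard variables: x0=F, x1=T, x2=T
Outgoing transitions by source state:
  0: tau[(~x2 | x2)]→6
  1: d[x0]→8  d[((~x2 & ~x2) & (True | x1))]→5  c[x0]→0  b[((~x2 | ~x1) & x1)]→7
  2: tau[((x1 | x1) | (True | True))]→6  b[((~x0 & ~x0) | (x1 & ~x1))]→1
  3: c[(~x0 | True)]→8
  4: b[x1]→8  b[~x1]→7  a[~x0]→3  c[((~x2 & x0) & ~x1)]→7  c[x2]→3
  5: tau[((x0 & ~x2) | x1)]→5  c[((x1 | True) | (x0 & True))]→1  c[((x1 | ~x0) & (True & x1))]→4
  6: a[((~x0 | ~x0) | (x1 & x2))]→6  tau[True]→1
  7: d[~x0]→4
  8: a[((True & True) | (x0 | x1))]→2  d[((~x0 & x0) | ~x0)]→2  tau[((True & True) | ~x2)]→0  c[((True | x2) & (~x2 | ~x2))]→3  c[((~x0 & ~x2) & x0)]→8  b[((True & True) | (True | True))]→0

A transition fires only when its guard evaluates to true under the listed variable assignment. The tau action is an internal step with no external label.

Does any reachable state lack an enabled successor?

Reachable = {0,1,6}
  0: tau→6  [1 exit(s)]
  1: ∅  [deadlock]
  6: a→6  tau→1  [2 exit(s)]
Path to 1: tau·tau

Answer: DEADLOCK at state 1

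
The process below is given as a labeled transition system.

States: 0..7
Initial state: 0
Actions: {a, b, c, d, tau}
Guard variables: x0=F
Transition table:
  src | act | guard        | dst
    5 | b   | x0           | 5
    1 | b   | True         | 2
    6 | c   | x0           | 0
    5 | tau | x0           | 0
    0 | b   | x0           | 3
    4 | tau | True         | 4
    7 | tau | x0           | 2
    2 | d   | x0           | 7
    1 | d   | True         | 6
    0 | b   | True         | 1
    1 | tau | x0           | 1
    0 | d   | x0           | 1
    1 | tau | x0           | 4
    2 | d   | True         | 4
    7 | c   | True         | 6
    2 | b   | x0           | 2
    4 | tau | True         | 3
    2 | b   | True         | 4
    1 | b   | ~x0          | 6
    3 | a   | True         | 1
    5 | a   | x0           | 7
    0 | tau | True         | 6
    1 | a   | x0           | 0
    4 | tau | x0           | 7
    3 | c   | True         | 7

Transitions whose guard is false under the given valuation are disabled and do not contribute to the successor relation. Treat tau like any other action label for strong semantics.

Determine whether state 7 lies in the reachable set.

Guard filter leaves 12 enabled edge(s).
L0 = {0}
L1 = {1,6}  total {0,1,6}
L2 = {2}  total {0,1,2,6}
L3 = {4}  total {0,1,2,4,6}
L4 = {3}  total {0,1,2,3,4,6}
L5 = {7}  total {0,1,2,3,4,6,7}
Reach set: {0,1,2,3,4,6,7}
witness 7: b·b·d·tau·c

Answer: REACHABLE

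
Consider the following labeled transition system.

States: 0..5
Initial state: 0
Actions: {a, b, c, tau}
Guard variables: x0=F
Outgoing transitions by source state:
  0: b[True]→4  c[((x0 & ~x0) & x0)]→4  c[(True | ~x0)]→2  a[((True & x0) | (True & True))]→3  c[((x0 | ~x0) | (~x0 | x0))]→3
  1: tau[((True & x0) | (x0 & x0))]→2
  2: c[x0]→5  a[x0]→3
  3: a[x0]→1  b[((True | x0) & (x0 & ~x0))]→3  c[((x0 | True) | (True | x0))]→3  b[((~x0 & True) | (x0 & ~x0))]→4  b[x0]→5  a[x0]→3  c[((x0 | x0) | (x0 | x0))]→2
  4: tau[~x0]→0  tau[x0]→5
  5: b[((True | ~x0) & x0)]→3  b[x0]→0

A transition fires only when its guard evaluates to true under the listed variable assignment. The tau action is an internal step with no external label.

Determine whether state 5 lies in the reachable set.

Answer: UNREACHABLE

Analysis:
7 transition(s) survive guard evaluation.
L0 = {0}
L1 = {2,3,4}  cumulative {0,2,3,4}
Reach set: {0,2,3,4}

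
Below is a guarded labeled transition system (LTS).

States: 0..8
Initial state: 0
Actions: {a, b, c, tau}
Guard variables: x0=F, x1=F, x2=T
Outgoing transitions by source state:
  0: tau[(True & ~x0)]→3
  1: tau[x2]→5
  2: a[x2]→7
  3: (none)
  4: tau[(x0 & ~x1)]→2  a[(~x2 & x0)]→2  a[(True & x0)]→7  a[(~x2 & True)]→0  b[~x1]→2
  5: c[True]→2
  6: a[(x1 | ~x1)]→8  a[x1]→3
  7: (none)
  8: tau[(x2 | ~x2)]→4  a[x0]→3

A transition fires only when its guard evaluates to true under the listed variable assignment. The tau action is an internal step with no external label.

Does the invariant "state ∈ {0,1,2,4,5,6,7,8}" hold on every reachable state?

Answer: INVARIANT VIOLATED at state 3

Working:
Safe = {0,1,2,4,5,6,7,8}
R = {0,3}
  0: ✓
  3: VIOLATES
witness against invariant: tau → 3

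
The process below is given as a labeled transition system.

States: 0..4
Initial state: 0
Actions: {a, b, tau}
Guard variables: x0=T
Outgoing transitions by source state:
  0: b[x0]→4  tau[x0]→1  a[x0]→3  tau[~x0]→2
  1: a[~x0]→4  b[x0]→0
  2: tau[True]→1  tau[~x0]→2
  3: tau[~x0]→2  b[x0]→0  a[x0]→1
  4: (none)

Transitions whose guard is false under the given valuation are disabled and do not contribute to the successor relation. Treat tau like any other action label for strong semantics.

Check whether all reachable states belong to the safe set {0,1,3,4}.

Answer: INVARIANT HOLDS

Working:
Allowed set {0,1,3,4}
Reachable = {0,1,3,4}
  0: ok
  1: ok
  3: ok
  4: ok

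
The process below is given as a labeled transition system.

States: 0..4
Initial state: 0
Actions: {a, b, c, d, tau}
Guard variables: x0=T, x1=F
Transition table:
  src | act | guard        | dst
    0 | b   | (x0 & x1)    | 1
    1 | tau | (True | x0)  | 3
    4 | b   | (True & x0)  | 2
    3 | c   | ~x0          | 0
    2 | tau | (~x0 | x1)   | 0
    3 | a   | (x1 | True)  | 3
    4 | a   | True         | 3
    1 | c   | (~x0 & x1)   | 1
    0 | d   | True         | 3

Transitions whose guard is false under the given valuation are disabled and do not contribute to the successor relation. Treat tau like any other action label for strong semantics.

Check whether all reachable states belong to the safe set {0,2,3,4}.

Answer: INVARIANT HOLDS

Trace:
Inv-set: {0,2,3,4}
Reach set: {0,3}
  0: ok
  3: ok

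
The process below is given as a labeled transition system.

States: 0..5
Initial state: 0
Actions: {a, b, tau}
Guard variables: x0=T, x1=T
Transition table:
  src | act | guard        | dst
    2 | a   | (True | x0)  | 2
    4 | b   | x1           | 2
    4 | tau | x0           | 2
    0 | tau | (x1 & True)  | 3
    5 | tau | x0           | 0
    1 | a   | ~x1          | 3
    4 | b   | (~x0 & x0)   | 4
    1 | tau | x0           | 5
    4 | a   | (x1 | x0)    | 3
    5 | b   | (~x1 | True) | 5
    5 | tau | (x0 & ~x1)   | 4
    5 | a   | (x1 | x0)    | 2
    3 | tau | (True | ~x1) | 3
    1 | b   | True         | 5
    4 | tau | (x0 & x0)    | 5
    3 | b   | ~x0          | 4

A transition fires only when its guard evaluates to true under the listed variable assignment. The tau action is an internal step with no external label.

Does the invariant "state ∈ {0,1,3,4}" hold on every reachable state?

Answer: INVARIANT HOLDS

Analysis:
Allowed set {0,1,3,4}
Reachable = {0,3}
  0: safe
  3: safe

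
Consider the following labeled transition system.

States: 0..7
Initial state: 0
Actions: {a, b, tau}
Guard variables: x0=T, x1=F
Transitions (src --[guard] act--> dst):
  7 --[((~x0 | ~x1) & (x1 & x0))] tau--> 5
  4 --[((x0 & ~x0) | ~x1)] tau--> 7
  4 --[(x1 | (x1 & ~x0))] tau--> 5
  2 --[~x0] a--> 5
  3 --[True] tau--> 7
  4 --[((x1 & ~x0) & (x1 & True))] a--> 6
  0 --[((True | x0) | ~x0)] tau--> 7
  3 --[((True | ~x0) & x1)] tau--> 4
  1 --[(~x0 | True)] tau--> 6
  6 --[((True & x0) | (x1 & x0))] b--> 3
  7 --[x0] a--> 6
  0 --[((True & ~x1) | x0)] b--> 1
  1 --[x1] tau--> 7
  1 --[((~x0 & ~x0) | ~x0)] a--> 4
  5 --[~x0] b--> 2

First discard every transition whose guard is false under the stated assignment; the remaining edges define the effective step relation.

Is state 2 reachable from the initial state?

Answer: UNREACHABLE

Trace:
After dropping false guards: 7 live edges.
L0 = {0}
L1 = {1,7}  cumulative {0,1,7}
L2 = {6}  cumulative {0,1,6,7}
L3 = {3}  cumulative {0,1,3,6,7}
R = {0,1,3,6,7}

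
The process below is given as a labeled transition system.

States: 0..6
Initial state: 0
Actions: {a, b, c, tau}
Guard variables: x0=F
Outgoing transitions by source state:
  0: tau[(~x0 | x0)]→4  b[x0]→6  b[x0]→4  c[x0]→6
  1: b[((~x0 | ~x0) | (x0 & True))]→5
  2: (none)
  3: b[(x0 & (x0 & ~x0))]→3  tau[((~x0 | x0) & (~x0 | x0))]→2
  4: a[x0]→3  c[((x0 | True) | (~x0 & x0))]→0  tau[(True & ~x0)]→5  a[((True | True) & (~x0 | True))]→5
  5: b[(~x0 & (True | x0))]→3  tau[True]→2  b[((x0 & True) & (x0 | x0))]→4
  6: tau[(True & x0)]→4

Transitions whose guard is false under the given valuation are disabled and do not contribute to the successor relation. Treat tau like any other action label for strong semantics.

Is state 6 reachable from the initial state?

8 transition(s) survive guard evaluation.
depth 0: {0}
depth 1: {4}  total {0,4}
depth 2: {5}  total {0,4,5}
depth 3: {2,3}  total {0,2,3,4,5}
Reach set: {0,2,3,4,5}

Answer: UNREACHABLE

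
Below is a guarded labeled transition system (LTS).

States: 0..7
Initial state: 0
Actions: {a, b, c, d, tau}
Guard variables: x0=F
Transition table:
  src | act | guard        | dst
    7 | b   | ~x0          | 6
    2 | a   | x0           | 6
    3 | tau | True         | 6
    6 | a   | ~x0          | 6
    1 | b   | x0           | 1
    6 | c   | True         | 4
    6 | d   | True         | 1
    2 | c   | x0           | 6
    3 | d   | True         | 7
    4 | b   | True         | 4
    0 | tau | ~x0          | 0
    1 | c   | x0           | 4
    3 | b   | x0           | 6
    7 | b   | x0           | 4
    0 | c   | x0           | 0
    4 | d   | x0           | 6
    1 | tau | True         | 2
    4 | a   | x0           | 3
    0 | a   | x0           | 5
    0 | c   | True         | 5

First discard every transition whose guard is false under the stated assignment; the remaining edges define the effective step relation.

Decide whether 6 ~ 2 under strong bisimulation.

Answer: NOT BISIMILAR

Analysis:
Bisimulation quotient by refinement:
  P[0] = {{0,1,2,3,4,5,6,7}}
  P[1] = {{0},{1},{2,5},{3},{4,7},{6}}
  P[2] = {{0},{1},{2,5},{3},{4},{6},{7}}
Fixed point at round 3; 7 class(es).
[6]={6}  [2]={2,5}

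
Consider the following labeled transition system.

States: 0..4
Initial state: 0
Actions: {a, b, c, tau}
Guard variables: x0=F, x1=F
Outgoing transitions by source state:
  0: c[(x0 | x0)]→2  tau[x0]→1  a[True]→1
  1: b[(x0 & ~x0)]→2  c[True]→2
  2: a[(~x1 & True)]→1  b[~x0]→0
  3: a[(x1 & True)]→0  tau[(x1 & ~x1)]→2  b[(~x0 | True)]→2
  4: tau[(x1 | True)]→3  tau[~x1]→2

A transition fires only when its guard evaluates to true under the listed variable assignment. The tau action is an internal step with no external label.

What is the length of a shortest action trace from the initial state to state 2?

Layered search for 2:
  Layer 0: {0}
  Layer 1: {1}
  Layer 2: {2}
first hit 2 at d=2 via a·c

Answer: 2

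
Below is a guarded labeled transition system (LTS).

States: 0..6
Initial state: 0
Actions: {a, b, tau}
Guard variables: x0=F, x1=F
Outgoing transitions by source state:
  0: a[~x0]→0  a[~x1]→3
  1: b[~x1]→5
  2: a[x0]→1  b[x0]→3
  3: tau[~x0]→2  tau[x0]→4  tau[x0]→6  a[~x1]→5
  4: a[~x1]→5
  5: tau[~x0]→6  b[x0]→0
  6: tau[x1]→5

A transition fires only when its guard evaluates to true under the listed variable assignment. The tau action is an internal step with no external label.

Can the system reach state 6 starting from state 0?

After dropping false guards: 7 live edges.
depth 0: {0}
depth 1: {3}  now seen {0,3}
depth 2: {2,5}  now seen {0,2,3,5}
depth 3: {6}  now seen {0,2,3,5,6}
Reachable = {0,2,3,5,6}
Path to 6: a·a·tau

Answer: REACHABLE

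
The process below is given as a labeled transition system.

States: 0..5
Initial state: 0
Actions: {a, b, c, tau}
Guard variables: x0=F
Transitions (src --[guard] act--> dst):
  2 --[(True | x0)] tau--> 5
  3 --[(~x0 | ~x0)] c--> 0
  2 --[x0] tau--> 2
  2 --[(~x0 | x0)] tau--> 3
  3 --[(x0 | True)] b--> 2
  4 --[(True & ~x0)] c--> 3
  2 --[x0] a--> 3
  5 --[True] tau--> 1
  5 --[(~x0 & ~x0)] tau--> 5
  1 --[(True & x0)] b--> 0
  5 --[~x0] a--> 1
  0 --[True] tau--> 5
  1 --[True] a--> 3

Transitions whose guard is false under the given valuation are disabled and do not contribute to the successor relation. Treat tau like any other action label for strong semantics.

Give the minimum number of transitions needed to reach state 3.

Answer: 3

Trace:
Layered search for 3:
  depth 0: {0}
  depth 1: {5}
  depth 2: {1}
  depth 3: {3}
3 enters at depth 3; path tau·a·a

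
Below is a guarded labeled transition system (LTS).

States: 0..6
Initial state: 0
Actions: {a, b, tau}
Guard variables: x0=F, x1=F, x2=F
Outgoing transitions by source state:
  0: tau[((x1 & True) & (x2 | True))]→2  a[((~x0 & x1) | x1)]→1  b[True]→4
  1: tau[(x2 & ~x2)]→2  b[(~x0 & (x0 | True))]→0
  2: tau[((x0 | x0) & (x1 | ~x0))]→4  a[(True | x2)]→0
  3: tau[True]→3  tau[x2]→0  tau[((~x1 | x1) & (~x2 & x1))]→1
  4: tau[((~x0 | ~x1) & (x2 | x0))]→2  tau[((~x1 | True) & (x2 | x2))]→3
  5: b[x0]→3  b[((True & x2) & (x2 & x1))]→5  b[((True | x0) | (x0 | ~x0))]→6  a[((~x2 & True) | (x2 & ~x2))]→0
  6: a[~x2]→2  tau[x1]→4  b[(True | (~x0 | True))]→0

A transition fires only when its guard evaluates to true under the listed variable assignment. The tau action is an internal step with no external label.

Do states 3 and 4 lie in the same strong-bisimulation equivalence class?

Refine partition for ~:
  π0 = {{0,1,2,3,4,5,6}}
  π1 = {{0,1},{2},{3},{4},{5,6}}
  π2 = {{0},{1},{2},{3},{4},{5},{6}}
stable after 3 split(s): 7 block(s)
[3]={3}  [4]={4}

Answer: NOT BISIMILAR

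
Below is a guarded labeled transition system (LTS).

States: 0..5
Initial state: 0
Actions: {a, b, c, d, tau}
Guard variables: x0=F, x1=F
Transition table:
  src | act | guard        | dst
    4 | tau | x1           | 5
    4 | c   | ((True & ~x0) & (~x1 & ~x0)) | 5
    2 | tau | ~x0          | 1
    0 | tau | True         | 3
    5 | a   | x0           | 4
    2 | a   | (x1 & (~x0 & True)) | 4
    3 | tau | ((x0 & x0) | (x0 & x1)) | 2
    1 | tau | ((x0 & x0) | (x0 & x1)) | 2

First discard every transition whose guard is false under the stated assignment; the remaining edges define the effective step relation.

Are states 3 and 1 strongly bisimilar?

Answer: BISIMILAR

Working:
Compute ~ classes (split until stable):
  π0 = {{0,1,2,3,4,5}}
  π1 = {{0,2},{1,3,5},{4}}
3 equivalence class(es) (converged in 2)
class of 3: {1,3,5}; class of 1: {1,3,5}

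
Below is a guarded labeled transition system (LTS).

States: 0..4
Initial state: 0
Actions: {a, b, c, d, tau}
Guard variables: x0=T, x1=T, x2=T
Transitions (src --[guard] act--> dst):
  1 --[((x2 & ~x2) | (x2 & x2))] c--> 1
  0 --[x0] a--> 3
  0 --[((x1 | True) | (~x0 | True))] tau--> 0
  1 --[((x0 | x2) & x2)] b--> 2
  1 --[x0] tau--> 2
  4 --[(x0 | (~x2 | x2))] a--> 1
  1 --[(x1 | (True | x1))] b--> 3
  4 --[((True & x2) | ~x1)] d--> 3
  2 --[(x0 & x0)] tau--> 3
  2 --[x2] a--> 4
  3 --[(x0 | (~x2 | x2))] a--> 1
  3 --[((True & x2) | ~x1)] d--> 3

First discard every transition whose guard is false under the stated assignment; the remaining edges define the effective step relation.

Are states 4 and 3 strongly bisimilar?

Bisimulation quotient by refinement:
  round 0: {{0,1,2,3,4}}
  round 1: {{0,2},{1},{3,4}}
  round 2: {{0},{1},{2},{3,4}}
Fixed point at round 3; 4 class(es).
4∈{3,4}, 3∈{3,4}

Answer: BISIMILAR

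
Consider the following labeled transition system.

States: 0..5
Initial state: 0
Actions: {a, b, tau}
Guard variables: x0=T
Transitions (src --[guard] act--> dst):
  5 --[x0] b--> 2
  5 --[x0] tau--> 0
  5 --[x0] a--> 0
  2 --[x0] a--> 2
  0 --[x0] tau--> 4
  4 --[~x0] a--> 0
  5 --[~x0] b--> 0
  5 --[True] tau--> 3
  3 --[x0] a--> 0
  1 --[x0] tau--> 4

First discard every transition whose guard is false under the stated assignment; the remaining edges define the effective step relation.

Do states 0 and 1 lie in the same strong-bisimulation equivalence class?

Answer: BISIMILAR

Trace:
Compute ~ classes (split until stable):
  P[0] = {{0,1,2,3,4,5}}
  P[1] = {{0,1},{2,3},{4},{5}}
  P[2] = {{0,1},{2},{3},{4},{5}}
Fixed point at round 3; 5 class(es).
class of 0: {0,1}; class of 1: {0,1}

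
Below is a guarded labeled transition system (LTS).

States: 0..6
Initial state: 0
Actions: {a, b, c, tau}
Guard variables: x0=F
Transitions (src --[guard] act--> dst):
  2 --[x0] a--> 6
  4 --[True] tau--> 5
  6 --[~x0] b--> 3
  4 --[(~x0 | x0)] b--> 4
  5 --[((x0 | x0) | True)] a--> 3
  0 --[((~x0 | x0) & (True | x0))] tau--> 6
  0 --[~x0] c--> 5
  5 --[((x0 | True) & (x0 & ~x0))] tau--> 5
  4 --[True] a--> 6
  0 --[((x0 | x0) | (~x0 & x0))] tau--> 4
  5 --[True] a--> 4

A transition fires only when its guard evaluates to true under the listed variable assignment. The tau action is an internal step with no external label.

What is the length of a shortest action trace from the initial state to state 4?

Answer: 2

Trace:
Layered search for 4:
  Layer 0: {0}
  Layer 1: {5,6}
  Layer 2: {3,4}
first hit 4 at d=2 via c·a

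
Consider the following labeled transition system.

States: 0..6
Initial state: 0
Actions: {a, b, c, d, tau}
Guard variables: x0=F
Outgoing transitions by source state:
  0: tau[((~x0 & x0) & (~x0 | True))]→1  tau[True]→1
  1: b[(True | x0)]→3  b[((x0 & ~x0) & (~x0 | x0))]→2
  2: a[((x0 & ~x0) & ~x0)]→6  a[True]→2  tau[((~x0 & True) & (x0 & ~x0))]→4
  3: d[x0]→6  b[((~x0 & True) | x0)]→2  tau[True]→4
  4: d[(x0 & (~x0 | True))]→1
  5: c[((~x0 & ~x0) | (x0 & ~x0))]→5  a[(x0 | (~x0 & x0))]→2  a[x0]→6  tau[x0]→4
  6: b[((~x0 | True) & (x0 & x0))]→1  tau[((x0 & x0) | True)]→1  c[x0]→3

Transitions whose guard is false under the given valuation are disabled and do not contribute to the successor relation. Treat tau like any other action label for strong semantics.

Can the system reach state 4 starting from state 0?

Guard filter leaves 7 enabled edge(s).
Layer 0: {0}
Layer 1: {1}  total {0,1}
Layer 2: {3}  total {0,1,3}
Layer 3: {2,4}  total {0,1,2,3,4}
Reachable = {0,1,2,3,4}
Path to 4: tau·b·tau

Answer: REACHABLE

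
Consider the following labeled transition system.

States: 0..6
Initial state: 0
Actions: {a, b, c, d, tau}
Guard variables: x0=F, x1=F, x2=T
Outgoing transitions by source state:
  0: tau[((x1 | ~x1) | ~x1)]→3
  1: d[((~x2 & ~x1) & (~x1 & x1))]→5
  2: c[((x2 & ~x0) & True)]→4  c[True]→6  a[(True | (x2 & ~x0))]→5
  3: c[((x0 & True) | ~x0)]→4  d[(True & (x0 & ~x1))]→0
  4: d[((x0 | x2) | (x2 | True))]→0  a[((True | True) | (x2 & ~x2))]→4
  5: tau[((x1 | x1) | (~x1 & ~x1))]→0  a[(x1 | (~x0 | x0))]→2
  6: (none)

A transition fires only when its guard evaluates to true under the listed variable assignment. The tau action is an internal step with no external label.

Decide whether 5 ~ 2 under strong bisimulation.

Bisimulation quotient by refinement:
  P[0] = {{0,1,2,3,4,5,6}}
  P[1] = {{0},{1,6},{2},{3},{4},{5}}
6 equivalence class(es) (converged in 2)
[5]={5}  [2]={2}

Answer: NOT BISIMILAR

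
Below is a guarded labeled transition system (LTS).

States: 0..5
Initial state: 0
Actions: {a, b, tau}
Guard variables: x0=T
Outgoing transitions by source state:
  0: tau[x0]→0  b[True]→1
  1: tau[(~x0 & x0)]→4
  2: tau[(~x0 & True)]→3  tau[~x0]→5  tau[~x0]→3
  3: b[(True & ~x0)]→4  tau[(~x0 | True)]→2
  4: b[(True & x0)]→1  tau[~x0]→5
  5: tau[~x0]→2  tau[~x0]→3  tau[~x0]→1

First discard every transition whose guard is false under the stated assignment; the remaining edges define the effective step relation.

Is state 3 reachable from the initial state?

4 transition(s) survive guard evaluation.
Layer 0: {0}
Layer 1: {1}  cumulative {0,1}
Reachable = {0,1}

Answer: UNREACHABLE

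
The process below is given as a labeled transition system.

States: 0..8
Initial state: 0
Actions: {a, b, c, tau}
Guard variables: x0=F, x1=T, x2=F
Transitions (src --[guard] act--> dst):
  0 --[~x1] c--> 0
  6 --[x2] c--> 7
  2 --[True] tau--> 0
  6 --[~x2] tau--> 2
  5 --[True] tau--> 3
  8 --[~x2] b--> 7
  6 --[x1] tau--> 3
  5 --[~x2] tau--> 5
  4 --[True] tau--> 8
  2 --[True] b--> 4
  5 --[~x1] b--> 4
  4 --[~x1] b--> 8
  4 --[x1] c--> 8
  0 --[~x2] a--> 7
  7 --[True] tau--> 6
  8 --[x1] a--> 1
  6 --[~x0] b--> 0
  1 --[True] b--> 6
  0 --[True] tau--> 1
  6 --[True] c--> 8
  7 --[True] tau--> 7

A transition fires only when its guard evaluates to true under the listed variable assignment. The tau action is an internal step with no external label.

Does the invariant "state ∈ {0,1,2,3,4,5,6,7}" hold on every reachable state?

Answer: INVARIANT VIOLATED at state 8

Trace:
Safe = {0,1,2,3,4,5,6,7}
Reach set: {0,1,2,3,4,6,7,8}
  0: safe
  1: safe
  2: safe
  3: safe
  4: safe
  6: safe
  7: safe
  8: ✗ unsafe
counterexample path to 8: a·tau·c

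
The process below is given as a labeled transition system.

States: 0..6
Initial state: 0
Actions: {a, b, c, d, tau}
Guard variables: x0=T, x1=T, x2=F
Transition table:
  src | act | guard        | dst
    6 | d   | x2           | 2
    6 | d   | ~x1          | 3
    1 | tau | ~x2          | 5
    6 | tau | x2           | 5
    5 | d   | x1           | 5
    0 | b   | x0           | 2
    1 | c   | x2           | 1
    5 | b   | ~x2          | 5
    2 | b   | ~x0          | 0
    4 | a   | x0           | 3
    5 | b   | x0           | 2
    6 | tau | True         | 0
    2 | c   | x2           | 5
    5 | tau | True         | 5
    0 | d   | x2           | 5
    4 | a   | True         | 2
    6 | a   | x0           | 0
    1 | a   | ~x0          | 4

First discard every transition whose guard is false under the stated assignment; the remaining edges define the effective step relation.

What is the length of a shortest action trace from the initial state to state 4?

Layered search for 4:
  Layer 0: {0}
  Layer 1: {2}
4 never appears.

Answer: UNREACHABLE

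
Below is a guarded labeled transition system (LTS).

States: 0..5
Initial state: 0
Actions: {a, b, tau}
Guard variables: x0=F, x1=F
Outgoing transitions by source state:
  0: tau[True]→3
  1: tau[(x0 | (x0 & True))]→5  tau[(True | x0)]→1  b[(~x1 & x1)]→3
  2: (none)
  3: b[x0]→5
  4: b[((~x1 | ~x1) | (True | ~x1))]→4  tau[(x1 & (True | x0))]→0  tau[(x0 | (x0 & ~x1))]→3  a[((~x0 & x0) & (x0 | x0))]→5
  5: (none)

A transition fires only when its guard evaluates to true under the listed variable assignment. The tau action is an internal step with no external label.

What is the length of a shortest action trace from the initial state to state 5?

Answer: UNREACHABLE

Trace:
BFS to 5:
  L0 = {0}
  L1 = {3}
5 never appears.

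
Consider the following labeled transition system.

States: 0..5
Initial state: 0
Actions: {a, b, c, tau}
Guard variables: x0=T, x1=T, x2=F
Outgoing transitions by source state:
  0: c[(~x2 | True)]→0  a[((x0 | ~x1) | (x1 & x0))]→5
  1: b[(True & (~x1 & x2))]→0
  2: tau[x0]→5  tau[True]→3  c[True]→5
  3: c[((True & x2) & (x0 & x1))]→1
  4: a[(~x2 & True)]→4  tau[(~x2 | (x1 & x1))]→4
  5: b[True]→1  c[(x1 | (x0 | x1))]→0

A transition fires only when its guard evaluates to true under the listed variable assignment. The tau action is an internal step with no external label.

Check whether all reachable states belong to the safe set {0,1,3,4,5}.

Answer: INVARIANT HOLDS

Analysis:
Inv-set: {0,1,3,4,5}
Reachable = {0,1,5}
  0: safe
  1: safe
  5: safe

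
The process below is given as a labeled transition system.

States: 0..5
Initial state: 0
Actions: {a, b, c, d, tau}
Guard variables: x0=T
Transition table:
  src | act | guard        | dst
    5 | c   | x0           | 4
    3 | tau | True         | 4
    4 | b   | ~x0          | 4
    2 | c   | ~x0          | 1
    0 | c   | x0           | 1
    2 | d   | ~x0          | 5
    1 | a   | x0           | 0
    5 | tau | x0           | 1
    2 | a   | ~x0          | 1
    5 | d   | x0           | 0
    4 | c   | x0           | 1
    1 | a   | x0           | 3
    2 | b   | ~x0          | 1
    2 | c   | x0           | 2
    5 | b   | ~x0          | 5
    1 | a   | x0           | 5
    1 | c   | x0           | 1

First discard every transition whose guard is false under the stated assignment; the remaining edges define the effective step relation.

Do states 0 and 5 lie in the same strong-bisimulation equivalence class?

Answer: NOT BISIMILAR

Analysis:
Refine partition for ~:
  π0 = {{0,1,2,3,4,5}}
  π1 = {{0,2,4},{1},{3},{5}}
  π2 = {{0,4},{1},{2},{3},{5}}
stable after 3 split(s): 5 block(s)
[0]={0,4}  [5]={5}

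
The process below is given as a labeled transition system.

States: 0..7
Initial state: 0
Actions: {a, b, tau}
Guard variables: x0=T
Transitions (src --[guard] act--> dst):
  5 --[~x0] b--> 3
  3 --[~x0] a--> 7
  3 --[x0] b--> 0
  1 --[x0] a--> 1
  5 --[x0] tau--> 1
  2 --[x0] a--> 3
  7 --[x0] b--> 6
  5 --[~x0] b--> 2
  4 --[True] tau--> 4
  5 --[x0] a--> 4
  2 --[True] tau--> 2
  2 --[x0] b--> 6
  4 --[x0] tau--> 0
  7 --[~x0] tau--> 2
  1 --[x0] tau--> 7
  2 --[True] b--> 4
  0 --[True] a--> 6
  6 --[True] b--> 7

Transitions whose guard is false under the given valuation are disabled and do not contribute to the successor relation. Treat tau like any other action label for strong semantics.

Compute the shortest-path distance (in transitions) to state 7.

Answer: 2

Analysis:
BFS to 7:
  L0 = {0}
  L1 = {6}
  L2 = {7}
depth(7)=2, e.g. a·b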